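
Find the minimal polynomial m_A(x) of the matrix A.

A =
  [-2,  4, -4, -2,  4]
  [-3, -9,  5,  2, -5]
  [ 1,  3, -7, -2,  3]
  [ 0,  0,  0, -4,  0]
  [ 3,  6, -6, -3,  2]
x^3 + 12*x^2 + 48*x + 64

The characteristic polynomial is χ_A(x) = (x + 4)^5, so the eigenvalues are known. The minimal polynomial is
  m_A(x) = Π_λ (x − λ)^{k_λ}
where k_λ is the size of the *largest* Jordan block for λ (equivalently, the smallest k with (A − λI)^k v = 0 for every generalised eigenvector v of λ).

  λ = -4: largest Jordan block has size 3, contributing (x + 4)^3

So m_A(x) = (x + 4)^3 = x^3 + 12*x^2 + 48*x + 64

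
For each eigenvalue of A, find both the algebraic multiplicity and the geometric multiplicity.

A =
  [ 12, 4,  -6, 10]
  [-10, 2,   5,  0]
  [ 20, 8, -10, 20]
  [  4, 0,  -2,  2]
λ = 0: alg = 1, geom = 1; λ = 2: alg = 3, geom = 2

Step 1 — factor the characteristic polynomial to read off the algebraic multiplicities:
  χ_A(x) = x*(x - 2)^3

Step 2 — compute geometric multiplicities via the rank-nullity identity g(λ) = n − rank(A − λI):
  rank(A − (0)·I) = 3, so dim ker(A − (0)·I) = n − 3 = 1
  rank(A − (2)·I) = 2, so dim ker(A − (2)·I) = n − 2 = 2

Summary:
  λ = 0: algebraic multiplicity = 1, geometric multiplicity = 1
  λ = 2: algebraic multiplicity = 3, geometric multiplicity = 2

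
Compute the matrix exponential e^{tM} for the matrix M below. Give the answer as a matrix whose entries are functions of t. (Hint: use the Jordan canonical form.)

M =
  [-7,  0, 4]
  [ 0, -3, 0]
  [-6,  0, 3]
e^{tM} =
  [-2*exp(-t) + 3*exp(-3*t), 0, 2*exp(-t) - 2*exp(-3*t)]
  [0, exp(-3*t), 0]
  [-3*exp(-t) + 3*exp(-3*t), 0, 3*exp(-t) - 2*exp(-3*t)]

Strategy: write M = P · J · P⁻¹ where J is a Jordan canonical form, so e^{tM} = P · e^{tJ} · P⁻¹, and e^{tJ} can be computed block-by-block.

M has Jordan form
J =
  [-3,  0,  0]
  [ 0, -3,  0]
  [ 0,  0, -1]
(up to reordering of blocks).

Per-block formulas:
  For a 1×1 block at λ = -3: exp(t · [-3]) = [e^(-3t)].
  For a 1×1 block at λ = -1: exp(t · [-1]) = [e^(-1t)].

After assembling e^{tJ} and conjugating by P, we get:

e^{tM} =
  [-2*exp(-t) + 3*exp(-3*t), 0, 2*exp(-t) - 2*exp(-3*t)]
  [0, exp(-3*t), 0]
  [-3*exp(-t) + 3*exp(-3*t), 0, 3*exp(-t) - 2*exp(-3*t)]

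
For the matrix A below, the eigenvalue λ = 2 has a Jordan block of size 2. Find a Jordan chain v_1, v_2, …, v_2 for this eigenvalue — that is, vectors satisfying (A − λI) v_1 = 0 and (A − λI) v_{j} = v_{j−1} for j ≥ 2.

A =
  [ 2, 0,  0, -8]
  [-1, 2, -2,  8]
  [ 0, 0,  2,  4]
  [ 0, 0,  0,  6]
A Jordan chain for λ = 2 of length 2:
v_1 = (0, -1, 0, 0)ᵀ
v_2 = (1, 0, 0, 0)ᵀ

Let N = A − (2)·I. We want v_2 with N^2 v_2 = 0 but N^1 v_2 ≠ 0; then v_{j-1} := N · v_j for j = 2, …, 2.

Pick v_2 = (1, 0, 0, 0)ᵀ.
Then v_1 = N · v_2 = (0, -1, 0, 0)ᵀ.

Sanity check: (A − (2)·I) v_1 = (0, 0, 0, 0)ᵀ = 0. ✓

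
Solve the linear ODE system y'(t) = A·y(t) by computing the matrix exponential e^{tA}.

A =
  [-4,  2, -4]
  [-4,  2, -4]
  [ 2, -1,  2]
e^{tA} =
  [1 - 4*t, 2*t, -4*t]
  [-4*t, 2*t + 1, -4*t]
  [2*t, -t, 2*t + 1]

Strategy: write A = P · J · P⁻¹ where J is a Jordan canonical form, so e^{tA} = P · e^{tJ} · P⁻¹, and e^{tJ} can be computed block-by-block.

A has Jordan form
J =
  [0, 1, 0]
  [0, 0, 0]
  [0, 0, 0]
(up to reordering of blocks).

Per-block formulas:
  For a 2×2 Jordan block J_2(0): exp(t · J_2(0)) = e^(0t)·(I + t·N), where N is the 2×2 nilpotent shift.
  For a 1×1 block at λ = 0: exp(t · [0]) = [e^(0t)].

After assembling e^{tJ} and conjugating by P, we get:

e^{tA} =
  [1 - 4*t, 2*t, -4*t]
  [-4*t, 2*t + 1, -4*t]
  [2*t, -t, 2*t + 1]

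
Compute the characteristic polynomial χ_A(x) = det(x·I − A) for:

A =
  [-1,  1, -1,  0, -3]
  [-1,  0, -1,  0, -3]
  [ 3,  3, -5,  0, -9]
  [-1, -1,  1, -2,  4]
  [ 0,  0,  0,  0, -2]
x^5 + 10*x^4 + 40*x^3 + 80*x^2 + 80*x + 32

Expanding det(x·I − A) (e.g. by cofactor expansion or by noting that A is similar to its Jordan form J, which has the same characteristic polynomial as A) gives
  χ_A(x) = x^5 + 10*x^4 + 40*x^3 + 80*x^2 + 80*x + 32
which factors as (x + 2)^5. The eigenvalues (with algebraic multiplicities) are λ = -2 with multiplicity 5.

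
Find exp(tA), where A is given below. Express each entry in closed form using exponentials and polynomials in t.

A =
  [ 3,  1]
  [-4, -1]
e^{tA} =
  [2*t*exp(t) + exp(t), t*exp(t)]
  [-4*t*exp(t), -2*t*exp(t) + exp(t)]

Strategy: write A = P · J · P⁻¹ where J is a Jordan canonical form, so e^{tA} = P · e^{tJ} · P⁻¹, and e^{tJ} can be computed block-by-block.

A has Jordan form
J =
  [1, 1]
  [0, 1]
(up to reordering of blocks).

Per-block formulas:
  For a 2×2 Jordan block J_2(1): exp(t · J_2(1)) = e^(1t)·(I + t·N), where N is the 2×2 nilpotent shift.

After assembling e^{tJ} and conjugating by P, we get:

e^{tA} =
  [2*t*exp(t) + exp(t), t*exp(t)]
  [-4*t*exp(t), -2*t*exp(t) + exp(t)]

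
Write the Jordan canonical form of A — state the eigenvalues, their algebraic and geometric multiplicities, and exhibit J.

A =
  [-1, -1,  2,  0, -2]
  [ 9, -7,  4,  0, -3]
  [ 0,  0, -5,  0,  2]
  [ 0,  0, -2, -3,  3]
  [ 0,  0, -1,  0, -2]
J_3(-4) ⊕ J_2(-3)

The characteristic polynomial is
  det(x·I − A) = x^5 + 18*x^4 + 129*x^3 + 460*x^2 + 816*x + 576 = (x + 3)^2*(x + 4)^3

Eigenvalues and multiplicities (the geometric multiplicity of λ is n − rank(A − λI), which equals the number of Jordan blocks for λ):
  λ = -4: algebraic multiplicity = 3, geometric multiplicity = 1
  λ = -3: algebraic multiplicity = 2, geometric multiplicity = 1

Determining the block sizes for each eigenvalue:
  λ = -4: one block (gm = 1), so the single block has size am = 3 → block sizes [3]
  λ = -3: one block (gm = 1), so the single block has size am = 2 → block sizes [2]

Assembling the blocks gives a Jordan form
J =
  [-4,  1,  0,  0,  0]
  [ 0, -4,  1,  0,  0]
  [ 0,  0, -4,  0,  0]
  [ 0,  0,  0, -3,  1]
  [ 0,  0,  0,  0, -3]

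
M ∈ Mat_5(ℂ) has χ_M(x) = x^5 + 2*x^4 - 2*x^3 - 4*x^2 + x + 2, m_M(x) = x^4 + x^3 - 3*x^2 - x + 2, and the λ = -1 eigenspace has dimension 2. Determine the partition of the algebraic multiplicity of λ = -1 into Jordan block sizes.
Block sizes for λ = -1: [1, 1]

Step 1 — from the characteristic polynomial, algebraic multiplicity of λ = -1 is 2. From dim ker(M − (-1)·I) = 2, there are exactly 2 Jordan blocks for λ = -1.
Step 2 — from the minimal polynomial, the factor (x + 1) tells us the largest block for λ = -1 has size 1.
Step 3 — with total size 2, 2 blocks, and largest block 1, the block sizes (in nonincreasing order) are [1, 1].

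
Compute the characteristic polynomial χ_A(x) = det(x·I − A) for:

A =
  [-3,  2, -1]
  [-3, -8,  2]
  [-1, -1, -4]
x^3 + 15*x^2 + 75*x + 125

Expanding det(x·I − A) (e.g. by cofactor expansion or by noting that A is similar to its Jordan form J, which has the same characteristic polynomial as A) gives
  χ_A(x) = x^3 + 15*x^2 + 75*x + 125
which factors as (x + 5)^3. The eigenvalues (with algebraic multiplicities) are λ = -5 with multiplicity 3.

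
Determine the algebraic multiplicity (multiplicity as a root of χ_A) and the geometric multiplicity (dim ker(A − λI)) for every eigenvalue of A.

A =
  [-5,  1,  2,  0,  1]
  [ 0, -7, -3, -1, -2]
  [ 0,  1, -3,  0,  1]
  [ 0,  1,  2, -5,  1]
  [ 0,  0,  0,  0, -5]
λ = -5: alg = 5, geom = 3

Step 1 — factor the characteristic polynomial to read off the algebraic multiplicities:
  χ_A(x) = (x + 5)^5

Step 2 — compute geometric multiplicities via the rank-nullity identity g(λ) = n − rank(A − λI):
  rank(A − (-5)·I) = 2, so dim ker(A − (-5)·I) = n − 2 = 3

Summary:
  λ = -5: algebraic multiplicity = 5, geometric multiplicity = 3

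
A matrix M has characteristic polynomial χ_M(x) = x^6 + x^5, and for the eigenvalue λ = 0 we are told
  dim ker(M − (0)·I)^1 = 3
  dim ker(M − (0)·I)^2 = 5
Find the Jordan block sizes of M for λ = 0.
Block sizes for λ = 0: [2, 2, 1]

From the dimensions of kernels of powers, the number of Jordan blocks of size at least j is d_j − d_{j−1} where d_j = dim ker(N^j) (with d_0 = 0). Computing the differences gives [3, 2].
The number of blocks of size exactly k is (#blocks of size ≥ k) − (#blocks of size ≥ k + 1), so the partition is: 1 block(s) of size 1, 2 block(s) of size 2.
In nonincreasing order the block sizes are [2, 2, 1].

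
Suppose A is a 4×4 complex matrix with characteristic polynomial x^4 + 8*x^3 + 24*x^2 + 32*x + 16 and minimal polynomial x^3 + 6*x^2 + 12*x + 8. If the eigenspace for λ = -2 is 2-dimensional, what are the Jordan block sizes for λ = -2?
Block sizes for λ = -2: [3, 1]

Step 1 — from the characteristic polynomial, algebraic multiplicity of λ = -2 is 4. From dim ker(A − (-2)·I) = 2, there are exactly 2 Jordan blocks for λ = -2.
Step 2 — from the minimal polynomial, the factor (x + 2)^3 tells us the largest block for λ = -2 has size 3.
Step 3 — with total size 4, 2 blocks, and largest block 3, the block sizes (in nonincreasing order) are [3, 1].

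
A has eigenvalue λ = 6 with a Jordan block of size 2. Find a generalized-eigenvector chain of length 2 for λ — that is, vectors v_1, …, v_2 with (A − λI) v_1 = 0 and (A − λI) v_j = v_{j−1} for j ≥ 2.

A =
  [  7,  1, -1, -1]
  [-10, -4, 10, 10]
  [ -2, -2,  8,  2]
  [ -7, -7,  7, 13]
A Jordan chain for λ = 6 of length 2:
v_1 = (1, -10, -2, -7)ᵀ
v_2 = (1, 0, 0, 0)ᵀ

Let N = A − (6)·I. We want v_2 with N^2 v_2 = 0 but N^1 v_2 ≠ 0; then v_{j-1} := N · v_j for j = 2, …, 2.

Pick v_2 = (1, 0, 0, 0)ᵀ.
Then v_1 = N · v_2 = (1, -10, -2, -7)ᵀ.

Sanity check: (A − (6)·I) v_1 = (0, 0, 0, 0)ᵀ = 0. ✓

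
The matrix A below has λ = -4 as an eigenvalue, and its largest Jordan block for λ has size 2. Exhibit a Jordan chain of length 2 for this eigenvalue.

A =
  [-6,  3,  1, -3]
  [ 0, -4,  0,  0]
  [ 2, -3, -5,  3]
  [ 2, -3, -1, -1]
A Jordan chain for λ = -4 of length 2:
v_1 = (-2, 0, 2, 2)ᵀ
v_2 = (1, 0, 0, 0)ᵀ

Let N = A − (-4)·I. We want v_2 with N^2 v_2 = 0 but N^1 v_2 ≠ 0; then v_{j-1} := N · v_j for j = 2, …, 2.

Pick v_2 = (1, 0, 0, 0)ᵀ.
Then v_1 = N · v_2 = (-2, 0, 2, 2)ᵀ.

Sanity check: (A − (-4)·I) v_1 = (0, 0, 0, 0)ᵀ = 0. ✓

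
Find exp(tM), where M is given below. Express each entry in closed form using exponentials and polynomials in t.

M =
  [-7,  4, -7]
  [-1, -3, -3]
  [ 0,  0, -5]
e^{tM} =
  [-2*t*exp(-5*t) + exp(-5*t), 4*t*exp(-5*t), t^2*exp(-5*t) - 7*t*exp(-5*t)]
  [-t*exp(-5*t), 2*t*exp(-5*t) + exp(-5*t), t^2*exp(-5*t)/2 - 3*t*exp(-5*t)]
  [0, 0, exp(-5*t)]

Strategy: write M = P · J · P⁻¹ where J is a Jordan canonical form, so e^{tM} = P · e^{tJ} · P⁻¹, and e^{tJ} can be computed block-by-block.

M has Jordan form
J =
  [-5,  1,  0]
  [ 0, -5,  1]
  [ 0,  0, -5]
(up to reordering of blocks).

Per-block formulas:
  For a 3×3 Jordan block J_3(-5): exp(t · J_3(-5)) = e^(-5t)·(I + t·N + (t^2/2)·N^2), where N is the 3×3 nilpotent shift.

After assembling e^{tJ} and conjugating by P, we get:

e^{tM} =
  [-2*t*exp(-5*t) + exp(-5*t), 4*t*exp(-5*t), t^2*exp(-5*t) - 7*t*exp(-5*t)]
  [-t*exp(-5*t), 2*t*exp(-5*t) + exp(-5*t), t^2*exp(-5*t)/2 - 3*t*exp(-5*t)]
  [0, 0, exp(-5*t)]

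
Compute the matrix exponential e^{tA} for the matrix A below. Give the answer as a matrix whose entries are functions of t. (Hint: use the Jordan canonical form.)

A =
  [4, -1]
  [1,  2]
e^{tA} =
  [t*exp(3*t) + exp(3*t), -t*exp(3*t)]
  [t*exp(3*t), -t*exp(3*t) + exp(3*t)]

Strategy: write A = P · J · P⁻¹ where J is a Jordan canonical form, so e^{tA} = P · e^{tJ} · P⁻¹, and e^{tJ} can be computed block-by-block.

A has Jordan form
J =
  [3, 1]
  [0, 3]
(up to reordering of blocks).

Per-block formulas:
  For a 2×2 Jordan block J_2(3): exp(t · J_2(3)) = e^(3t)·(I + t·N), where N is the 2×2 nilpotent shift.

After assembling e^{tJ} and conjugating by P, we get:

e^{tA} =
  [t*exp(3*t) + exp(3*t), -t*exp(3*t)]
  [t*exp(3*t), -t*exp(3*t) + exp(3*t)]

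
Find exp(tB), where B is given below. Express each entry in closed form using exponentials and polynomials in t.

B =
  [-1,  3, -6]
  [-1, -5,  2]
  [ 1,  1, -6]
e^{tB} =
  [3*t*exp(-4*t) + exp(-4*t), 3*t*exp(-4*t), -6*t*exp(-4*t)]
  [-t*exp(-4*t), -t*exp(-4*t) + exp(-4*t), 2*t*exp(-4*t)]
  [t*exp(-4*t), t*exp(-4*t), -2*t*exp(-4*t) + exp(-4*t)]

Strategy: write B = P · J · P⁻¹ where J is a Jordan canonical form, so e^{tB} = P · e^{tJ} · P⁻¹, and e^{tJ} can be computed block-by-block.

B has Jordan form
J =
  [-4,  1,  0]
  [ 0, -4,  0]
  [ 0,  0, -4]
(up to reordering of blocks).

Per-block formulas:
  For a 2×2 Jordan block J_2(-4): exp(t · J_2(-4)) = e^(-4t)·(I + t·N), where N is the 2×2 nilpotent shift.
  For a 1×1 block at λ = -4: exp(t · [-4]) = [e^(-4t)].

After assembling e^{tJ} and conjugating by P, we get:

e^{tB} =
  [3*t*exp(-4*t) + exp(-4*t), 3*t*exp(-4*t), -6*t*exp(-4*t)]
  [-t*exp(-4*t), -t*exp(-4*t) + exp(-4*t), 2*t*exp(-4*t)]
  [t*exp(-4*t), t*exp(-4*t), -2*t*exp(-4*t) + exp(-4*t)]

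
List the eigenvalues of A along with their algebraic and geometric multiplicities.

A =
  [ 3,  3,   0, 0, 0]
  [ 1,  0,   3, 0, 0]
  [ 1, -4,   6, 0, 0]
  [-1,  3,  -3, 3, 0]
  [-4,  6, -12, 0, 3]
λ = 3: alg = 5, geom = 3

Step 1 — factor the characteristic polynomial to read off the algebraic multiplicities:
  χ_A(x) = (x - 3)^5

Step 2 — compute geometric multiplicities via the rank-nullity identity g(λ) = n − rank(A − λI):
  rank(A − (3)·I) = 2, so dim ker(A − (3)·I) = n − 2 = 3

Summary:
  λ = 3: algebraic multiplicity = 5, geometric multiplicity = 3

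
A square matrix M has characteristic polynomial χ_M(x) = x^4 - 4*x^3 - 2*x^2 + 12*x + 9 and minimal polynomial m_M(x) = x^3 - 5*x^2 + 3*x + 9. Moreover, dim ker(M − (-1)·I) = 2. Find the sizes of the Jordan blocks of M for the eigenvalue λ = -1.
Block sizes for λ = -1: [1, 1]

Step 1 — from the characteristic polynomial, algebraic multiplicity of λ = -1 is 2. From dim ker(M − (-1)·I) = 2, there are exactly 2 Jordan blocks for λ = -1.
Step 2 — from the minimal polynomial, the factor (x + 1) tells us the largest block for λ = -1 has size 1.
Step 3 — with total size 2, 2 blocks, and largest block 1, the block sizes (in nonincreasing order) are [1, 1].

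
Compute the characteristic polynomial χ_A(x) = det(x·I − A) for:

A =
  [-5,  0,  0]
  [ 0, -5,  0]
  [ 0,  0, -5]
x^3 + 15*x^2 + 75*x + 125

Expanding det(x·I − A) (e.g. by cofactor expansion or by noting that A is similar to its Jordan form J, which has the same characteristic polynomial as A) gives
  χ_A(x) = x^3 + 15*x^2 + 75*x + 125
which factors as (x + 5)^3. The eigenvalues (with algebraic multiplicities) are λ = -5 with multiplicity 3.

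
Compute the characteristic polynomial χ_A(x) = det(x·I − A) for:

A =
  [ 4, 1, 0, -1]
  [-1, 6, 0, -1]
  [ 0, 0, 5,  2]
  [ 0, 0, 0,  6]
x^4 - 21*x^3 + 165*x^2 - 575*x + 750

Expanding det(x·I − A) (e.g. by cofactor expansion or by noting that A is similar to its Jordan form J, which has the same characteristic polynomial as A) gives
  χ_A(x) = x^4 - 21*x^3 + 165*x^2 - 575*x + 750
which factors as (x - 6)*(x - 5)^3. The eigenvalues (with algebraic multiplicities) are λ = 5 with multiplicity 3, λ = 6 with multiplicity 1.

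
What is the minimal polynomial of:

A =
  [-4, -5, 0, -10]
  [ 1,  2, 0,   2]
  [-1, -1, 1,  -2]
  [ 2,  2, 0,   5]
x^2 - 2*x + 1

The characteristic polynomial is χ_A(x) = (x - 1)^4, so the eigenvalues are known. The minimal polynomial is
  m_A(x) = Π_λ (x − λ)^{k_λ}
where k_λ is the size of the *largest* Jordan block for λ (equivalently, the smallest k with (A − λI)^k v = 0 for every generalised eigenvector v of λ).

  λ = 1: largest Jordan block has size 2, contributing (x − 1)^2

So m_A(x) = (x - 1)^2 = x^2 - 2*x + 1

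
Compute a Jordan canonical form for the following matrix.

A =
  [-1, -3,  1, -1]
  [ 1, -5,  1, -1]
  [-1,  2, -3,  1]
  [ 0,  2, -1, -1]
J_2(-3) ⊕ J_2(-2)

The characteristic polynomial is
  det(x·I − A) = x^4 + 10*x^3 + 37*x^2 + 60*x + 36 = (x + 2)^2*(x + 3)^2

Eigenvalues and multiplicities (the geometric multiplicity of λ is n − rank(A − λI), which equals the number of Jordan blocks for λ):
  λ = -3: algebraic multiplicity = 2, geometric multiplicity = 1
  λ = -2: algebraic multiplicity = 2, geometric multiplicity = 1

Determining the block sizes for each eigenvalue:
  λ = -3: one block (gm = 1), so the single block has size am = 2 → block sizes [2]
  λ = -2: one block (gm = 1), so the single block has size am = 2 → block sizes [2]

Assembling the blocks gives a Jordan form
J =
  [-3,  1,  0,  0]
  [ 0, -3,  0,  0]
  [ 0,  0, -2,  1]
  [ 0,  0,  0, -2]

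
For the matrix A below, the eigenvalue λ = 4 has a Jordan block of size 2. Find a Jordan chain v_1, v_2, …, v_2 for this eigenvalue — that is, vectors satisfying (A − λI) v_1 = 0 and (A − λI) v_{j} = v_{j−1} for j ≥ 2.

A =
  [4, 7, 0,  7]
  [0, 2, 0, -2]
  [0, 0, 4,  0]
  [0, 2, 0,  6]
A Jordan chain for λ = 4 of length 2:
v_1 = (7, -2, 0, 2)ᵀ
v_2 = (0, 1, 0, 0)ᵀ

Let N = A − (4)·I. We want v_2 with N^2 v_2 = 0 but N^1 v_2 ≠ 0; then v_{j-1} := N · v_j for j = 2, …, 2.

Pick v_2 = (0, 1, 0, 0)ᵀ.
Then v_1 = N · v_2 = (7, -2, 0, 2)ᵀ.

Sanity check: (A − (4)·I) v_1 = (0, 0, 0, 0)ᵀ = 0. ✓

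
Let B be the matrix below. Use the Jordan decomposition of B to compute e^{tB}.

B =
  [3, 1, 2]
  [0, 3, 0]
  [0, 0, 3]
e^{tB} =
  [exp(3*t), t*exp(3*t), 2*t*exp(3*t)]
  [0, exp(3*t), 0]
  [0, 0, exp(3*t)]

Strategy: write B = P · J · P⁻¹ where J is a Jordan canonical form, so e^{tB} = P · e^{tJ} · P⁻¹, and e^{tJ} can be computed block-by-block.

B has Jordan form
J =
  [3, 1, 0]
  [0, 3, 0]
  [0, 0, 3]
(up to reordering of blocks).

Per-block formulas:
  For a 1×1 block at λ = 3: exp(t · [3]) = [e^(3t)].
  For a 2×2 Jordan block J_2(3): exp(t · J_2(3)) = e^(3t)·(I + t·N), where N is the 2×2 nilpotent shift.

After assembling e^{tJ} and conjugating by P, we get:

e^{tB} =
  [exp(3*t), t*exp(3*t), 2*t*exp(3*t)]
  [0, exp(3*t), 0]
  [0, 0, exp(3*t)]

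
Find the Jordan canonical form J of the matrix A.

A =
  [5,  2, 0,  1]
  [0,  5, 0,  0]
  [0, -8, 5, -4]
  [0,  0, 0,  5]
J_2(5) ⊕ J_1(5) ⊕ J_1(5)

The characteristic polynomial is
  det(x·I − A) = x^4 - 20*x^3 + 150*x^2 - 500*x + 625 = (x - 5)^4

Eigenvalues and multiplicities (the geometric multiplicity of λ is n − rank(A − λI), which equals the number of Jordan blocks for λ):
  λ = 5: algebraic multiplicity = 4, geometric multiplicity = 3

Determining the block sizes for each eigenvalue:
  λ = 5: 3 blocks summing to 4 forces exactly one block of size 2 and the rest size 1 → block sizes [2, 1, 1]

Assembling the blocks gives a Jordan form
J =
  [5, 1, 0, 0]
  [0, 5, 0, 0]
  [0, 0, 5, 0]
  [0, 0, 0, 5]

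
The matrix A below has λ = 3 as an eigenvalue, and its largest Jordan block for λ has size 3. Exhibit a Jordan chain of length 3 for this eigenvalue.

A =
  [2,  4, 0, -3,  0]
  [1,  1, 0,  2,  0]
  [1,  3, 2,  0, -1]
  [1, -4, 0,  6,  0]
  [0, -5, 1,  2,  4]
A Jordan chain for λ = 3 of length 3:
v_1 = (2, -1, 1, -2, -2)ᵀ
v_2 = (-1, 1, 1, 1, 0)ᵀ
v_3 = (1, 0, 0, 0, 0)ᵀ

Let N = A − (3)·I. We want v_3 with N^3 v_3 = 0 but N^2 v_3 ≠ 0; then v_{j-1} := N · v_j for j = 3, …, 2.

Pick v_3 = (1, 0, 0, 0, 0)ᵀ.
Then v_2 = N · v_3 = (-1, 1, 1, 1, 0)ᵀ.
Then v_1 = N · v_2 = (2, -1, 1, -2, -2)ᵀ.

Sanity check: (A − (3)·I) v_1 = (0, 0, 0, 0, 0)ᵀ = 0. ✓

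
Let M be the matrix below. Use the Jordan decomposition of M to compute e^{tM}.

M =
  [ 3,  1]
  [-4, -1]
e^{tM} =
  [2*t*exp(t) + exp(t), t*exp(t)]
  [-4*t*exp(t), -2*t*exp(t) + exp(t)]

Strategy: write M = P · J · P⁻¹ where J is a Jordan canonical form, so e^{tM} = P · e^{tJ} · P⁻¹, and e^{tJ} can be computed block-by-block.

M has Jordan form
J =
  [1, 1]
  [0, 1]
(up to reordering of blocks).

Per-block formulas:
  For a 2×2 Jordan block J_2(1): exp(t · J_2(1)) = e^(1t)·(I + t·N), where N is the 2×2 nilpotent shift.

After assembling e^{tJ} and conjugating by P, we get:

e^{tM} =
  [2*t*exp(t) + exp(t), t*exp(t)]
  [-4*t*exp(t), -2*t*exp(t) + exp(t)]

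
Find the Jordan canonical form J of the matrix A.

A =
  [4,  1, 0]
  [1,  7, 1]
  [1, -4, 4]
J_3(5)

The characteristic polynomial is
  det(x·I − A) = x^3 - 15*x^2 + 75*x - 125 = (x - 5)^3

Eigenvalues and multiplicities (the geometric multiplicity of λ is n − rank(A − λI), which equals the number of Jordan blocks for λ):
  λ = 5: algebraic multiplicity = 3, geometric multiplicity = 1

Determining the block sizes for each eigenvalue:
  λ = 5: one block (gm = 1), so the single block has size am = 3 → block sizes [3]

Assembling the blocks gives a Jordan form
J =
  [5, 1, 0]
  [0, 5, 1]
  [0, 0, 5]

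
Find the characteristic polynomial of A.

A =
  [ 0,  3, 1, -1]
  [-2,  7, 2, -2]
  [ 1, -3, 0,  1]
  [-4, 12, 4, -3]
x^4 - 4*x^3 + 6*x^2 - 4*x + 1

Expanding det(x·I − A) (e.g. by cofactor expansion or by noting that A is similar to its Jordan form J, which has the same characteristic polynomial as A) gives
  χ_A(x) = x^4 - 4*x^3 + 6*x^2 - 4*x + 1
which factors as (x - 1)^4. The eigenvalues (with algebraic multiplicities) are λ = 1 with multiplicity 4.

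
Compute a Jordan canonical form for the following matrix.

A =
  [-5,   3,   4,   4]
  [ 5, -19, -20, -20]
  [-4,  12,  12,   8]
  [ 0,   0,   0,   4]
J_2(-4) ⊕ J_1(-4) ⊕ J_1(4)

The characteristic polynomial is
  det(x·I − A) = x^4 + 8*x^3 - 128*x - 256 = (x - 4)*(x + 4)^3

Eigenvalues and multiplicities (the geometric multiplicity of λ is n − rank(A − λI), which equals the number of Jordan blocks for λ):
  λ = -4: algebraic multiplicity = 3, geometric multiplicity = 2
  λ = 4: algebraic multiplicity = 1, geometric multiplicity = 1

Determining the block sizes for each eigenvalue:
  λ = -4: 2 blocks summing to 3 forces exactly one block of size 2 and the rest size 1 → block sizes [2, 1]
  λ = 4: one block (gm = 1), so the single block has size am = 1 → block sizes [1]

Assembling the blocks gives a Jordan form
J =
  [-4,  1,  0, 0]
  [ 0, -4,  0, 0]
  [ 0,  0, -4, 0]
  [ 0,  0,  0, 4]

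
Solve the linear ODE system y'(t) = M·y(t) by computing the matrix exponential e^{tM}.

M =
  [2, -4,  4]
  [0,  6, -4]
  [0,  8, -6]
e^{tM} =
  [exp(2*t), -exp(2*t) + exp(-2*t), exp(2*t) - exp(-2*t)]
  [0, 2*exp(2*t) - exp(-2*t), -exp(2*t) + exp(-2*t)]
  [0, 2*exp(2*t) - 2*exp(-2*t), -exp(2*t) + 2*exp(-2*t)]

Strategy: write M = P · J · P⁻¹ where J is a Jordan canonical form, so e^{tM} = P · e^{tJ} · P⁻¹, and e^{tJ} can be computed block-by-block.

M has Jordan form
J =
  [-2, 0, 0]
  [ 0, 2, 0]
  [ 0, 0, 2]
(up to reordering of blocks).

Per-block formulas:
  For a 1×1 block at λ = 2: exp(t · [2]) = [e^(2t)].
  For a 1×1 block at λ = -2: exp(t · [-2]) = [e^(-2t)].

After assembling e^{tJ} and conjugating by P, we get:

e^{tM} =
  [exp(2*t), -exp(2*t) + exp(-2*t), exp(2*t) - exp(-2*t)]
  [0, 2*exp(2*t) - exp(-2*t), -exp(2*t) + exp(-2*t)]
  [0, 2*exp(2*t) - 2*exp(-2*t), -exp(2*t) + 2*exp(-2*t)]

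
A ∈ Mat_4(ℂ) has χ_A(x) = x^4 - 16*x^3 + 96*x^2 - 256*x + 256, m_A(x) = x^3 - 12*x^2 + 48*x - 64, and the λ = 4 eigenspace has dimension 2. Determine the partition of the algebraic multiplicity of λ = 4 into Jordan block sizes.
Block sizes for λ = 4: [3, 1]

Step 1 — from the characteristic polynomial, algebraic multiplicity of λ = 4 is 4. From dim ker(A − (4)·I) = 2, there are exactly 2 Jordan blocks for λ = 4.
Step 2 — from the minimal polynomial, the factor (x − 4)^3 tells us the largest block for λ = 4 has size 3.
Step 3 — with total size 4, 2 blocks, and largest block 3, the block sizes (in nonincreasing order) are [3, 1].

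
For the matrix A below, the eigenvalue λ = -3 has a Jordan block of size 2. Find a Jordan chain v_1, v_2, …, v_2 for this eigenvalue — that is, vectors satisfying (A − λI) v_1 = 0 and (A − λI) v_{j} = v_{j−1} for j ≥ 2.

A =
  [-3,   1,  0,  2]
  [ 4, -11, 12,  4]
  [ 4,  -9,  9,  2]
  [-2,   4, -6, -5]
A Jordan chain for λ = -3 of length 2:
v_1 = (1, 4, 3, -2)ᵀ
v_2 = (3, 1, 0, 0)ᵀ

Let N = A − (-3)·I. We want v_2 with N^2 v_2 = 0 but N^1 v_2 ≠ 0; then v_{j-1} := N · v_j for j = 2, …, 2.

Pick v_2 = (3, 1, 0, 0)ᵀ.
Then v_1 = N · v_2 = (1, 4, 3, -2)ᵀ.

Sanity check: (A − (-3)·I) v_1 = (0, 0, 0, 0)ᵀ = 0. ✓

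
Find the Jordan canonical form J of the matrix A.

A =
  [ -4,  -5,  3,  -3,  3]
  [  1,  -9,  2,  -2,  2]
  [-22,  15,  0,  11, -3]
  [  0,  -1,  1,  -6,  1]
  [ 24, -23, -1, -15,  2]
J_3(-5) ⊕ J_1(-5) ⊕ J_1(3)

The characteristic polynomial is
  det(x·I − A) = x^5 + 17*x^4 + 90*x^3 + 50*x^2 - 875*x - 1875 = (x - 3)*(x + 5)^4

Eigenvalues and multiplicities (the geometric multiplicity of λ is n − rank(A − λI), which equals the number of Jordan blocks for λ):
  λ = -5: algebraic multiplicity = 4, geometric multiplicity = 2
  λ = 3: algebraic multiplicity = 1, geometric multiplicity = 1

Determining the block sizes for each eigenvalue:
  λ = -5: with am = 4 and gm = 2, the partition is not yet determined (e.g. several partitions of 4 into 2 parts exist). Let N = A − (-5)·I. Computing rank(N^1) = 3, rank(N^2) = 2, rank(N^3) = 1; the number of blocks of size ≥ j is rank(N^{j−1}) − rank(N^j), giving [2, 1, 1]. So we have 1 block(s) of size 3, 1 block(s) of size 1 → block sizes [3, 1]
  λ = 3: one block (gm = 1), so the single block has size am = 1 → block sizes [1]

Assembling the blocks gives a Jordan form
J =
  [-5,  1,  0,  0, 0]
  [ 0, -5,  1,  0, 0]
  [ 0,  0, -5,  0, 0]
  [ 0,  0,  0, -5, 0]
  [ 0,  0,  0,  0, 3]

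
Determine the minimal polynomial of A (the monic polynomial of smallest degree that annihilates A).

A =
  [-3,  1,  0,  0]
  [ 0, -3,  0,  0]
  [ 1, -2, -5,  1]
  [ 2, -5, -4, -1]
x^2 + 6*x + 9

The characteristic polynomial is χ_A(x) = (x + 3)^4, so the eigenvalues are known. The minimal polynomial is
  m_A(x) = Π_λ (x − λ)^{k_λ}
where k_λ is the size of the *largest* Jordan block for λ (equivalently, the smallest k with (A − λI)^k v = 0 for every generalised eigenvector v of λ).

  λ = -3: largest Jordan block has size 2, contributing (x + 3)^2

So m_A(x) = (x + 3)^2 = x^2 + 6*x + 9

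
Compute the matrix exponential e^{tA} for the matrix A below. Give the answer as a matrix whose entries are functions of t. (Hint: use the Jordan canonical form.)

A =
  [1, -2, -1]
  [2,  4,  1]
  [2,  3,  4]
e^{tA} =
  [-t^2*exp(3*t) - 2*t*exp(3*t) + exp(3*t), -t^2*exp(3*t)/2 - 2*t*exp(3*t), -t^2*exp(3*t)/2 - t*exp(3*t)]
  [2*t*exp(3*t), t*exp(3*t) + exp(3*t), t*exp(3*t)]
  [2*t^2*exp(3*t) + 2*t*exp(3*t), t^2*exp(3*t) + 3*t*exp(3*t), t^2*exp(3*t) + t*exp(3*t) + exp(3*t)]

Strategy: write A = P · J · P⁻¹ where J is a Jordan canonical form, so e^{tA} = P · e^{tJ} · P⁻¹, and e^{tJ} can be computed block-by-block.

A has Jordan form
J =
  [3, 1, 0]
  [0, 3, 1]
  [0, 0, 3]
(up to reordering of blocks).

Per-block formulas:
  For a 3×3 Jordan block J_3(3): exp(t · J_3(3)) = e^(3t)·(I + t·N + (t^2/2)·N^2), where N is the 3×3 nilpotent shift.

After assembling e^{tJ} and conjugating by P, we get:

e^{tA} =
  [-t^2*exp(3*t) - 2*t*exp(3*t) + exp(3*t), -t^2*exp(3*t)/2 - 2*t*exp(3*t), -t^2*exp(3*t)/2 - t*exp(3*t)]
  [2*t*exp(3*t), t*exp(3*t) + exp(3*t), t*exp(3*t)]
  [2*t^2*exp(3*t) + 2*t*exp(3*t), t^2*exp(3*t) + 3*t*exp(3*t), t^2*exp(3*t) + t*exp(3*t) + exp(3*t)]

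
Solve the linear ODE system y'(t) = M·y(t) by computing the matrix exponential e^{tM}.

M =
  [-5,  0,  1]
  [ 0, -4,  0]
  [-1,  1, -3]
e^{tM} =
  [-t*exp(-4*t) + exp(-4*t), t^2*exp(-4*t)/2, t*exp(-4*t)]
  [0, exp(-4*t), 0]
  [-t*exp(-4*t), t^2*exp(-4*t)/2 + t*exp(-4*t), t*exp(-4*t) + exp(-4*t)]

Strategy: write M = P · J · P⁻¹ where J is a Jordan canonical form, so e^{tM} = P · e^{tJ} · P⁻¹, and e^{tJ} can be computed block-by-block.

M has Jordan form
J =
  [-4,  1,  0]
  [ 0, -4,  1]
  [ 0,  0, -4]
(up to reordering of blocks).

Per-block formulas:
  For a 3×3 Jordan block J_3(-4): exp(t · J_3(-4)) = e^(-4t)·(I + t·N + (t^2/2)·N^2), where N is the 3×3 nilpotent shift.

After assembling e^{tJ} and conjugating by P, we get:

e^{tM} =
  [-t*exp(-4*t) + exp(-4*t), t^2*exp(-4*t)/2, t*exp(-4*t)]
  [0, exp(-4*t), 0]
  [-t*exp(-4*t), t^2*exp(-4*t)/2 + t*exp(-4*t), t*exp(-4*t) + exp(-4*t)]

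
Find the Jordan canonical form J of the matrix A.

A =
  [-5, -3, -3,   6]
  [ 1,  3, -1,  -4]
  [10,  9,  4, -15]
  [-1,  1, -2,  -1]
J_1(-2) ⊕ J_3(1)

The characteristic polynomial is
  det(x·I − A) = x^4 - x^3 - 3*x^2 + 5*x - 2 = (x - 1)^3*(x + 2)

Eigenvalues and multiplicities (the geometric multiplicity of λ is n − rank(A − λI), which equals the number of Jordan blocks for λ):
  λ = -2: algebraic multiplicity = 1, geometric multiplicity = 1
  λ = 1: algebraic multiplicity = 3, geometric multiplicity = 1

Determining the block sizes for each eigenvalue:
  λ = -2: one block (gm = 1), so the single block has size am = 1 → block sizes [1]
  λ = 1: one block (gm = 1), so the single block has size am = 3 → block sizes [3]

Assembling the blocks gives a Jordan form
J =
  [-2, 0, 0, 0]
  [ 0, 1, 1, 0]
  [ 0, 0, 1, 1]
  [ 0, 0, 0, 1]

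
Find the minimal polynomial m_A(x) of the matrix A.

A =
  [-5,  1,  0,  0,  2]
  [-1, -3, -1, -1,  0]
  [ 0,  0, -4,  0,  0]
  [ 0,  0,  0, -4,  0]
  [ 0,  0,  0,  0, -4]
x^3 + 12*x^2 + 48*x + 64

The characteristic polynomial is χ_A(x) = (x + 4)^5, so the eigenvalues are known. The minimal polynomial is
  m_A(x) = Π_λ (x − λ)^{k_λ}
where k_λ is the size of the *largest* Jordan block for λ (equivalently, the smallest k with (A − λI)^k v = 0 for every generalised eigenvector v of λ).

  λ = -4: largest Jordan block has size 3, contributing (x + 4)^3

So m_A(x) = (x + 4)^3 = x^3 + 12*x^2 + 48*x + 64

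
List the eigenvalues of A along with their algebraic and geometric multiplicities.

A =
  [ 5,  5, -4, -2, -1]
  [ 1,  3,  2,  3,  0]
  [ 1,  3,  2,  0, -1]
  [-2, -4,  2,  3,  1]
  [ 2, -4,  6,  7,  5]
λ = 2: alg = 1, geom = 1; λ = 4: alg = 4, geom = 2

Step 1 — factor the characteristic polynomial to read off the algebraic multiplicities:
  χ_A(x) = (x - 4)^4*(x - 2)

Step 2 — compute geometric multiplicities via the rank-nullity identity g(λ) = n − rank(A − λI):
  rank(A − (2)·I) = 4, so dim ker(A − (2)·I) = n − 4 = 1
  rank(A − (4)·I) = 3, so dim ker(A − (4)·I) = n − 3 = 2

Summary:
  λ = 2: algebraic multiplicity = 1, geometric multiplicity = 1
  λ = 4: algebraic multiplicity = 4, geometric multiplicity = 2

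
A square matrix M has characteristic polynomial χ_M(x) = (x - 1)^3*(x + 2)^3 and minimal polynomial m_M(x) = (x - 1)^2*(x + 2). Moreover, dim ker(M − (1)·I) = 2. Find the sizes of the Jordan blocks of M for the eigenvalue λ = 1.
Block sizes for λ = 1: [2, 1]

Step 1 — from the characteristic polynomial, algebraic multiplicity of λ = 1 is 3. From dim ker(M − (1)·I) = 2, there are exactly 2 Jordan blocks for λ = 1.
Step 2 — from the minimal polynomial, the factor (x − 1)^2 tells us the largest block for λ = 1 has size 2.
Step 3 — with total size 3, 2 blocks, and largest block 2, the block sizes (in nonincreasing order) are [2, 1].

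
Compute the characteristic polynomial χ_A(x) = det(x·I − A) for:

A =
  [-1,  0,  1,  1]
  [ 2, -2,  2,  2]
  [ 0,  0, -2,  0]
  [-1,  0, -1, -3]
x^4 + 8*x^3 + 24*x^2 + 32*x + 16

Expanding det(x·I − A) (e.g. by cofactor expansion or by noting that A is similar to its Jordan form J, which has the same characteristic polynomial as A) gives
  χ_A(x) = x^4 + 8*x^3 + 24*x^2 + 32*x + 16
which factors as (x + 2)^4. The eigenvalues (with algebraic multiplicities) are λ = -2 with multiplicity 4.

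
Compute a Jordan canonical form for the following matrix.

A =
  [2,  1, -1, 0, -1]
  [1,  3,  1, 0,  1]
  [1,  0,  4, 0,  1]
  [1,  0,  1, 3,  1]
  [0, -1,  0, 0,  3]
J_3(3) ⊕ J_1(3) ⊕ J_1(3)

The characteristic polynomial is
  det(x·I − A) = x^5 - 15*x^4 + 90*x^3 - 270*x^2 + 405*x - 243 = (x - 3)^5

Eigenvalues and multiplicities (the geometric multiplicity of λ is n − rank(A − λI), which equals the number of Jordan blocks for λ):
  λ = 3: algebraic multiplicity = 5, geometric multiplicity = 3

Determining the block sizes for each eigenvalue:
  λ = 3: with am = 5 and gm = 3, the partition is not yet determined (e.g. several partitions of 5 into 3 parts exist). Let N = A − (3)·I. Computing rank(N^1) = 2, rank(N^2) = 1, rank(N^3) = 0; the number of blocks of size ≥ j is rank(N^{j−1}) − rank(N^j), giving [3, 1, 1]. So we have 1 block(s) of size 3, 2 block(s) of size 1 → block sizes [3, 1, 1]

Assembling the blocks gives a Jordan form
J =
  [3, 1, 0, 0, 0]
  [0, 3, 1, 0, 0]
  [0, 0, 3, 0, 0]
  [0, 0, 0, 3, 0]
  [0, 0, 0, 0, 3]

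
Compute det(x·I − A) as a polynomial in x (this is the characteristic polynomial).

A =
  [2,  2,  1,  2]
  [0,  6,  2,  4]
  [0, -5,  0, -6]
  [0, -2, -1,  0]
x^4 - 8*x^3 + 24*x^2 - 32*x + 16

Expanding det(x·I − A) (e.g. by cofactor expansion or by noting that A is similar to its Jordan form J, which has the same characteristic polynomial as A) gives
  χ_A(x) = x^4 - 8*x^3 + 24*x^2 - 32*x + 16
which factors as (x - 2)^4. The eigenvalues (with algebraic multiplicities) are λ = 2 with multiplicity 4.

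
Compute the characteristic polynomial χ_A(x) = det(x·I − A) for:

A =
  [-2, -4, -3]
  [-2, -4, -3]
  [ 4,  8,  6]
x^3

Expanding det(x·I − A) (e.g. by cofactor expansion or by noting that A is similar to its Jordan form J, which has the same characteristic polynomial as A) gives
  χ_A(x) = x^3
which factors as x^3. The eigenvalues (with algebraic multiplicities) are λ = 0 with multiplicity 3.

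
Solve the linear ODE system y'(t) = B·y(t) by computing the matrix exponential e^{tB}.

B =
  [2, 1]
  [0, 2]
e^{tB} =
  [exp(2*t), t*exp(2*t)]
  [0, exp(2*t)]

Strategy: write B = P · J · P⁻¹ where J is a Jordan canonical form, so e^{tB} = P · e^{tJ} · P⁻¹, and e^{tJ} can be computed block-by-block.

B has Jordan form
J =
  [2, 1]
  [0, 2]
(up to reordering of blocks).

Per-block formulas:
  For a 2×2 Jordan block J_2(2): exp(t · J_2(2)) = e^(2t)·(I + t·N), where N is the 2×2 nilpotent shift.

After assembling e^{tJ} and conjugating by P, we get:

e^{tB} =
  [exp(2*t), t*exp(2*t)]
  [0, exp(2*t)]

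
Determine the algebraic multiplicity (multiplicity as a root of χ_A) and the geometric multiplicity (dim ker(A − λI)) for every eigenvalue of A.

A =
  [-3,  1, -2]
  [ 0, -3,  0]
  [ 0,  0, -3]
λ = -3: alg = 3, geom = 2

Step 1 — factor the characteristic polynomial to read off the algebraic multiplicities:
  χ_A(x) = (x + 3)^3

Step 2 — compute geometric multiplicities via the rank-nullity identity g(λ) = n − rank(A − λI):
  rank(A − (-3)·I) = 1, so dim ker(A − (-3)·I) = n − 1 = 2

Summary:
  λ = -3: algebraic multiplicity = 3, geometric multiplicity = 2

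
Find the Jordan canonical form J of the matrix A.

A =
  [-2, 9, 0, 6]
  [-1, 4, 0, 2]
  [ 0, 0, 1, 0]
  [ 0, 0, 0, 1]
J_2(1) ⊕ J_1(1) ⊕ J_1(1)

The characteristic polynomial is
  det(x·I − A) = x^4 - 4*x^3 + 6*x^2 - 4*x + 1 = (x - 1)^4

Eigenvalues and multiplicities (the geometric multiplicity of λ is n − rank(A − λI), which equals the number of Jordan blocks for λ):
  λ = 1: algebraic multiplicity = 4, geometric multiplicity = 3

Determining the block sizes for each eigenvalue:
  λ = 1: 3 blocks summing to 4 forces exactly one block of size 2 and the rest size 1 → block sizes [2, 1, 1]

Assembling the blocks gives a Jordan form
J =
  [1, 1, 0, 0]
  [0, 1, 0, 0]
  [0, 0, 1, 0]
  [0, 0, 0, 1]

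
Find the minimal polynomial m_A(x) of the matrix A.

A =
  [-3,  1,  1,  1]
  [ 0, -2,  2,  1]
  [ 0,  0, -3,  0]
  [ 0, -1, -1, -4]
x^3 + 9*x^2 + 27*x + 27

The characteristic polynomial is χ_A(x) = (x + 3)^4, so the eigenvalues are known. The minimal polynomial is
  m_A(x) = Π_λ (x − λ)^{k_λ}
where k_λ is the size of the *largest* Jordan block for λ (equivalently, the smallest k with (A − λI)^k v = 0 for every generalised eigenvector v of λ).

  λ = -3: largest Jordan block has size 3, contributing (x + 3)^3

So m_A(x) = (x + 3)^3 = x^3 + 9*x^2 + 27*x + 27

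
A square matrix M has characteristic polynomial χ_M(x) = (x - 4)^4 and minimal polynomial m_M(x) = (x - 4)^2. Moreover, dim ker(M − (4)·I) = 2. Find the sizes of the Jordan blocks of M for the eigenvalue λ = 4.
Block sizes for λ = 4: [2, 2]

Step 1 — from the characteristic polynomial, algebraic multiplicity of λ = 4 is 4. From dim ker(M − (4)·I) = 2, there are exactly 2 Jordan blocks for λ = 4.
Step 2 — from the minimal polynomial, the factor (x − 4)^2 tells us the largest block for λ = 4 has size 2.
Step 3 — with total size 4, 2 blocks, and largest block 2, the block sizes (in nonincreasing order) are [2, 2].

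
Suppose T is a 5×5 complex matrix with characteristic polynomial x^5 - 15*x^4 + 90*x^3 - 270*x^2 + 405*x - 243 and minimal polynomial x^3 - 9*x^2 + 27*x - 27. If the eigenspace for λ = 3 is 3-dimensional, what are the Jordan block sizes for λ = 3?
Block sizes for λ = 3: [3, 1, 1]

Step 1 — from the characteristic polynomial, algebraic multiplicity of λ = 3 is 5. From dim ker(T − (3)·I) = 3, there are exactly 3 Jordan blocks for λ = 3.
Step 2 — from the minimal polynomial, the factor (x − 3)^3 tells us the largest block for λ = 3 has size 3.
Step 3 — with total size 5, 3 blocks, and largest block 3, the block sizes (in nonincreasing order) are [3, 1, 1].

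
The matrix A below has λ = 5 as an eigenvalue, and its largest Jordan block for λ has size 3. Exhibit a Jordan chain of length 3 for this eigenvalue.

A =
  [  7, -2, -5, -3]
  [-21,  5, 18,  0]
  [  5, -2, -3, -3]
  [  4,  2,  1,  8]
A Jordan chain for λ = 5 of length 3:
v_1 = (0, 6, 0, -4)ᵀ
v_2 = (-2, 0, -2, 2)ᵀ
v_3 = (0, 1, 0, 0)ᵀ

Let N = A − (5)·I. We want v_3 with N^3 v_3 = 0 but N^2 v_3 ≠ 0; then v_{j-1} := N · v_j for j = 3, …, 2.

Pick v_3 = (0, 1, 0, 0)ᵀ.
Then v_2 = N · v_3 = (-2, 0, -2, 2)ᵀ.
Then v_1 = N · v_2 = (0, 6, 0, -4)ᵀ.

Sanity check: (A − (5)·I) v_1 = (0, 0, 0, 0)ᵀ = 0. ✓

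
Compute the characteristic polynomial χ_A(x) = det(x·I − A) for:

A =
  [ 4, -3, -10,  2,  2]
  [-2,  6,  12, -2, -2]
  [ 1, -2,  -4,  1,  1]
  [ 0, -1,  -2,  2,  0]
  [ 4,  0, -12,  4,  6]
x^5 - 14*x^4 + 76*x^3 - 200*x^2 + 256*x - 128

Expanding det(x·I − A) (e.g. by cofactor expansion or by noting that A is similar to its Jordan form J, which has the same characteristic polynomial as A) gives
  χ_A(x) = x^5 - 14*x^4 + 76*x^3 - 200*x^2 + 256*x - 128
which factors as (x - 4)^2*(x - 2)^3. The eigenvalues (with algebraic multiplicities) are λ = 2 with multiplicity 3, λ = 4 with multiplicity 2.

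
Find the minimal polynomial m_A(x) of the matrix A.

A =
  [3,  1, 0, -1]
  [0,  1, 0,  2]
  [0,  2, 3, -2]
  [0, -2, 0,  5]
x^2 - 6*x + 9

The characteristic polynomial is χ_A(x) = (x - 3)^4, so the eigenvalues are known. The minimal polynomial is
  m_A(x) = Π_λ (x − λ)^{k_λ}
where k_λ is the size of the *largest* Jordan block for λ (equivalently, the smallest k with (A − λI)^k v = 0 for every generalised eigenvector v of λ).

  λ = 3: largest Jordan block has size 2, contributing (x − 3)^2

So m_A(x) = (x - 3)^2 = x^2 - 6*x + 9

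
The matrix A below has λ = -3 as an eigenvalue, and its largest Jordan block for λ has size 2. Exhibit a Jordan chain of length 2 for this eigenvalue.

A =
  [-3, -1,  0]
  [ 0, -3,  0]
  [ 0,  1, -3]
A Jordan chain for λ = -3 of length 2:
v_1 = (-1, 0, 1)ᵀ
v_2 = (0, 1, 0)ᵀ

Let N = A − (-3)·I. We want v_2 with N^2 v_2 = 0 but N^1 v_2 ≠ 0; then v_{j-1} := N · v_j for j = 2, …, 2.

Pick v_2 = (0, 1, 0)ᵀ.
Then v_1 = N · v_2 = (-1, 0, 1)ᵀ.

Sanity check: (A − (-3)·I) v_1 = (0, 0, 0)ᵀ = 0. ✓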